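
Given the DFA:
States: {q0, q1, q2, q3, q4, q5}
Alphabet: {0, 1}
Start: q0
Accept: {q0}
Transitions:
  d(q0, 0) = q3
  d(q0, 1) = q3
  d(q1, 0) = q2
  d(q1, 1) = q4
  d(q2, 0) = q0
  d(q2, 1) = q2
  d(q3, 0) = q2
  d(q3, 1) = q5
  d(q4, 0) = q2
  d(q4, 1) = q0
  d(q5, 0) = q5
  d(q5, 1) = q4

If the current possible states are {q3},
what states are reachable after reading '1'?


Apply transition on '1' from each current state:
  d(q3, 1) = q5

{q5}


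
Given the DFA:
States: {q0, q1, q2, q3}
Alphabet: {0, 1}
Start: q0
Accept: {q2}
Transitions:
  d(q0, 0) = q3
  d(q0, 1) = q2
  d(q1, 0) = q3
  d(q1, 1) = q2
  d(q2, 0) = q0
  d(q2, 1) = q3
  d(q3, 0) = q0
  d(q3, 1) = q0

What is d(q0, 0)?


Looking up transition d(q0, 0)

q3


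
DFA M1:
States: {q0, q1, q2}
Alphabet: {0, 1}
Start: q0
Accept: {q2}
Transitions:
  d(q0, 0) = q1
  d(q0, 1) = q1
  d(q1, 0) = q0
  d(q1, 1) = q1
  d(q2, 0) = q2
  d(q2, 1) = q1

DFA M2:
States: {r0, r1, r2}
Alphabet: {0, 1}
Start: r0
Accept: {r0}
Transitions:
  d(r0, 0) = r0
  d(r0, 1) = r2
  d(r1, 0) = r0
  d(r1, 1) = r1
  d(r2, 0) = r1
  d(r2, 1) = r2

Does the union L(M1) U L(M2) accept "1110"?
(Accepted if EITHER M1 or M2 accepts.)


M1: final=q0 accepted=False
M2: final=r1 accepted=False

No, union rejects (neither accepts)


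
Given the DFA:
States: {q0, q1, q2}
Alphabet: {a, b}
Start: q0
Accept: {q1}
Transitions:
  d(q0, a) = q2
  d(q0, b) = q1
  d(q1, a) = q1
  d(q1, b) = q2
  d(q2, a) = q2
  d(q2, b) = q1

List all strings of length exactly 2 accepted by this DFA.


All strings of length 2: 4 total
Accepted: 2

"ab", "ba"


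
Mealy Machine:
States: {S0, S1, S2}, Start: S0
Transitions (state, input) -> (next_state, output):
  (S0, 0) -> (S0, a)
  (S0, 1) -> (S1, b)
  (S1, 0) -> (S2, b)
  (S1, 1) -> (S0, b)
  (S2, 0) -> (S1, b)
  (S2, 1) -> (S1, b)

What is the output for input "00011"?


Step-by-step:
  (S0, 0) -> (S0, a)
  (S0, 0) -> (S0, a)
  (S0, 0) -> (S0, a)
  (S0, 1) -> (S1, b)
  (S1, 1) -> (S0, b)

"aaabb"


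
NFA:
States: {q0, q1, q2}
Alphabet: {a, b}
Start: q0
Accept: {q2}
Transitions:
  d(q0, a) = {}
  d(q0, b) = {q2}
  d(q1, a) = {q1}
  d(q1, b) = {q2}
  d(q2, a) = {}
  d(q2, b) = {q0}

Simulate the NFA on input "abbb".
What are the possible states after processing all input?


Start: {q0}
  --a--> {}
  --b--> {}
  --b--> {}
  --b--> {}

{} (empty set, no valid transitions)


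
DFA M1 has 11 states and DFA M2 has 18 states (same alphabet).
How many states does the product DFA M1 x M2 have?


Product construction pairs every M1 state with every M2 state.
11 * 18 = 198

198


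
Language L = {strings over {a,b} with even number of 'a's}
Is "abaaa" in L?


count('a') = 4; 4 mod 2 = 0

Yes, "abaaa" is in L


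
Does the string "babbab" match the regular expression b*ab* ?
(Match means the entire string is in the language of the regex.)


|string| = 6; first = 'b'; last = 'b'

No, "babbab" does not match b*ab*


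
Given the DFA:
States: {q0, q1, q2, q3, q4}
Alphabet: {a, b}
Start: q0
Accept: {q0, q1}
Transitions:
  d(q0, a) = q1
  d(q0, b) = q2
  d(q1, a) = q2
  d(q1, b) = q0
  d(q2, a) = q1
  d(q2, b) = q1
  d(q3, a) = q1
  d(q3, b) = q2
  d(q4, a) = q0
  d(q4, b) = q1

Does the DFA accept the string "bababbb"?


Trace: q0 -> q2 -> q1 -> q0 -> q1 -> q0 -> q2 -> q1
Final state: q1
Accept states: {q0, q1}

Yes, accepted (final state q1 is an accept state)


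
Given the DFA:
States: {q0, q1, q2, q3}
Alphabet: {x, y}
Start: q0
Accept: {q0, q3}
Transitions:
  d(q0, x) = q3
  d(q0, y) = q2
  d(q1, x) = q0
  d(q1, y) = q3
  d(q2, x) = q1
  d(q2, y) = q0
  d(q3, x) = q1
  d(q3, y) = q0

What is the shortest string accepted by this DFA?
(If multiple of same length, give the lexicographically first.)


BFS by string length (lex-first path to each state shown):
  len 0: q0<-""
Found accept state at length 0.

"" (empty string)


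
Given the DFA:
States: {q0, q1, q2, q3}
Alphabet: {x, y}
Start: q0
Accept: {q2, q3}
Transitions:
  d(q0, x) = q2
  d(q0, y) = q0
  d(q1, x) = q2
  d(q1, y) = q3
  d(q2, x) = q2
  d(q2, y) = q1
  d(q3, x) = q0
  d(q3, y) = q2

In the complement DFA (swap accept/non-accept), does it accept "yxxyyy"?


Trace: q0 -> q0 -> q2 -> q2 -> q1 -> q3 -> q2
Final: q2
Original accept: {q2, q3}
Complement: q2 is in original accept

No, complement rejects (original accepts)


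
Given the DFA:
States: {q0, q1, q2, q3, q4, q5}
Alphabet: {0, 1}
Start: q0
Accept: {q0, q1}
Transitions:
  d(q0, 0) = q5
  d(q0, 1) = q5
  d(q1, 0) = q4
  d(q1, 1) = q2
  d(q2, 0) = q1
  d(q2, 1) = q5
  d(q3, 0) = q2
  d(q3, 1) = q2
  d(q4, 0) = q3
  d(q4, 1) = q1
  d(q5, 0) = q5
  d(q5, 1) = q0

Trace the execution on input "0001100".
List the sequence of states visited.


Input: 0001100
d(q0, 0) = q5
d(q5, 0) = q5
d(q5, 0) = q5
d(q5, 1) = q0
d(q0, 1) = q5
d(q5, 0) = q5
d(q5, 0) = q5


q0 -> q5 -> q5 -> q5 -> q0 -> q5 -> q5 -> q5


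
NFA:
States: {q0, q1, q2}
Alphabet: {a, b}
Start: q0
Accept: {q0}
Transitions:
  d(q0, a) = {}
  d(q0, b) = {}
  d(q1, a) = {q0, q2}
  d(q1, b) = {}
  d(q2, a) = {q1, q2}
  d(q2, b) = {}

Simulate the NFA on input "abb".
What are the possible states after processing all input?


Start: {q0}
  --a--> {}
  --b--> {}
  --b--> {}

{} (empty set, no valid transitions)


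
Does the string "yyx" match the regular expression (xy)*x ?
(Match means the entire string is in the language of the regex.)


|string| = 3; first = 'y'; last = 'x'

No, "yyx" does not match (xy)*x


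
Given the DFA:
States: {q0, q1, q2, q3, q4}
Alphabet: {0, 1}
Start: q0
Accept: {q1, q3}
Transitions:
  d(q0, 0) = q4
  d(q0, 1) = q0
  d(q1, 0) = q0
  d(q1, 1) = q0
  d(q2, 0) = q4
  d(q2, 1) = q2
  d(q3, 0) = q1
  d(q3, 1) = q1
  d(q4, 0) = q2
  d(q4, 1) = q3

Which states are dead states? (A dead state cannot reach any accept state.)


Forward reachability from each state:
  q0 -> reaches accept state q1 (live)
  q1 -> reaches accept state q1 (live)
  q2 -> reaches accept state q1 (live)
  q3 -> reaches accept state q1 (live)
  q4 -> reaches accept state q1 (live)

None (all states can reach an accept state)


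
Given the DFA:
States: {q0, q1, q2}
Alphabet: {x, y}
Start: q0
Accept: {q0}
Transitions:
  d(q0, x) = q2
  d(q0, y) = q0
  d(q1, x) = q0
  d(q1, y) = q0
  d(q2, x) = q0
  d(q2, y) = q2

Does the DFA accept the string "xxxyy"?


Trace: q0 -> q2 -> q0 -> q2 -> q2 -> q2
Final state: q2
Accept states: {q0}

No, rejected (final state q2 is not an accept state)


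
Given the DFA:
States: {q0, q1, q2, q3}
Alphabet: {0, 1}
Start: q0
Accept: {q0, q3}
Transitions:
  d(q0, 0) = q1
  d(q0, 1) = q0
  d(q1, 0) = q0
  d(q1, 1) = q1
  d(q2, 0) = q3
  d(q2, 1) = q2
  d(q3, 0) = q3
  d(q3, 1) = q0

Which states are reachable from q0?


BFS from q0:
  layer 0: {q0}
  layer 1: {q1}

{q0, q1}


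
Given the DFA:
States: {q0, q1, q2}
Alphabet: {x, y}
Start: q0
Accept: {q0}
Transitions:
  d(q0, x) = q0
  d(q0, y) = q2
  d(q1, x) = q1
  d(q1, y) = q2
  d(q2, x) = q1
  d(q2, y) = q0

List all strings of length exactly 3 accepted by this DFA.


All strings of length 3: 8 total
Accepted: 3

"xxx", "xyy", "yyx"


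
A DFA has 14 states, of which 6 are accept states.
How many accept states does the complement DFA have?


Complement swaps accept and non-accept states.
14 - 6 = 8

8


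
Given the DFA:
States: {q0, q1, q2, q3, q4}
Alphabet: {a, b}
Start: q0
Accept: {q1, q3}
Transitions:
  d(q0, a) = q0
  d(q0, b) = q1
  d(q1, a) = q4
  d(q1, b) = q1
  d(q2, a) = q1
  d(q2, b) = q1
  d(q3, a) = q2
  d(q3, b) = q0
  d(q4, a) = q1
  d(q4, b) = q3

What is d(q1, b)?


Looking up transition d(q1, b)

q1


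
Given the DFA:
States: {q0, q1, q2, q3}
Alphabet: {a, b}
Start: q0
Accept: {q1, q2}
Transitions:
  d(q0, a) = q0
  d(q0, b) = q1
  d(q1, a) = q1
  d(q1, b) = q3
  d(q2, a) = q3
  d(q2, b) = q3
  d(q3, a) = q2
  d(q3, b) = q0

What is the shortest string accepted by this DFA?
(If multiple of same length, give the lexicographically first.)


BFS by string length (lex-first path to each state shown):
  len 0: q0<-""
  len 1: q0<-"a", q1<-"b"
Found accept state at length 1.

"b"


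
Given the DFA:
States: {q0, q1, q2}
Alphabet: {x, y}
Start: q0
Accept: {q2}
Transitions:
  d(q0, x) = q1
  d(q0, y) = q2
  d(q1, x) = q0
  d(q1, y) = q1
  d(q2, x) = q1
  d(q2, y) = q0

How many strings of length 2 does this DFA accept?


Enumerating all length-2 strings:
  "xx" -> q0 [reject]
  "xy" -> q1 [reject]
  "yx" -> q1 [reject]
  "yy" -> q0 [reject]

0 out of 4


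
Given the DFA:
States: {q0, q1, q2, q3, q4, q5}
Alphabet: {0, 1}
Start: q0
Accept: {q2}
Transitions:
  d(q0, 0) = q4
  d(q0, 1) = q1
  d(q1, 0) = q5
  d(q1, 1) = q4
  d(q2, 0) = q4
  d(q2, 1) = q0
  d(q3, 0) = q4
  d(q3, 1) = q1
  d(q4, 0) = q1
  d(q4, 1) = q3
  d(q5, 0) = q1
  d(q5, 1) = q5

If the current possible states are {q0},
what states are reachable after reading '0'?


Apply transition on '0' from each current state:
  d(q0, 0) = q4

{q4}


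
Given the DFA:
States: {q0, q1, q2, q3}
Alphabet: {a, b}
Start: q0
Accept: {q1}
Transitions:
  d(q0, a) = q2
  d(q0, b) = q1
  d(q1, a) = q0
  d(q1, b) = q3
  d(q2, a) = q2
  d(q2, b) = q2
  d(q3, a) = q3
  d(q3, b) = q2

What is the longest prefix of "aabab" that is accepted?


Run the DFA, marking each prefix where the state is accepting:
  "" -> q0 [reject]
  "a" -> q2 [reject]
  "aa" -> q2 [reject]
  "aab" -> q2 [reject]
  "aaba" -> q2 [reject]
  "aabab" -> q2 [reject]

No prefix is accepted


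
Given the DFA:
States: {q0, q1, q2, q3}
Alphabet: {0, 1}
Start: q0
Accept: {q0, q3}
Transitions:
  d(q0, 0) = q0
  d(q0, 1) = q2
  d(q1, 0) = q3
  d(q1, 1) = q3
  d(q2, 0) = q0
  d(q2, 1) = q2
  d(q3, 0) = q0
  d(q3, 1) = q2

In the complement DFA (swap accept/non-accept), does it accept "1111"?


Trace: q0 -> q2 -> q2 -> q2 -> q2
Final: q2
Original accept: {q0, q3}
Complement: q2 is not in original accept

Yes, complement accepts (original rejects)


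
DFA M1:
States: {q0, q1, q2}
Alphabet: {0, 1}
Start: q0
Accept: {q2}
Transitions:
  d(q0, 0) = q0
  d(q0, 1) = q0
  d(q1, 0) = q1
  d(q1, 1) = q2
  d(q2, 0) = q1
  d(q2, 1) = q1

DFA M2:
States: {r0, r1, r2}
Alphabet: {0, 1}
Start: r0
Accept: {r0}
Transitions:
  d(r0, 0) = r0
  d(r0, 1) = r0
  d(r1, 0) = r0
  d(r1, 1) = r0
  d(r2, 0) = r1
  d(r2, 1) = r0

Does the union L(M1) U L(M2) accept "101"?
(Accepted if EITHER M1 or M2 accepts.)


M1: final=q0 accepted=False
M2: final=r0 accepted=True

Yes, union accepts


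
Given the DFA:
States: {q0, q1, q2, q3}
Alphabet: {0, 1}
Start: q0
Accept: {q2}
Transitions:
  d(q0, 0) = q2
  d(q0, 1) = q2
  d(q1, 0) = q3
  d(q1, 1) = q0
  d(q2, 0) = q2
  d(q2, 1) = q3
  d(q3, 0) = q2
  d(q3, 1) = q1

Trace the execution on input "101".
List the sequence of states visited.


Input: 101
d(q0, 1) = q2
d(q2, 0) = q2
d(q2, 1) = q3


q0 -> q2 -> q2 -> q3


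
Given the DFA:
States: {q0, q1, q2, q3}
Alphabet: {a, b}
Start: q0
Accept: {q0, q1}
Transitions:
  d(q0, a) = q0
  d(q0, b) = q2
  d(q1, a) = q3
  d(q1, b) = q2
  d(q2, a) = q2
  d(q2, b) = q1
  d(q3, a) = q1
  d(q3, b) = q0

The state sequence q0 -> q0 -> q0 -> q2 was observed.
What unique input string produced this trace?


Trace back each transition to find the symbol:
  q0 --[a]--> q0
  q0 --[a]--> q0
  q0 --[b]--> q2

"aab"


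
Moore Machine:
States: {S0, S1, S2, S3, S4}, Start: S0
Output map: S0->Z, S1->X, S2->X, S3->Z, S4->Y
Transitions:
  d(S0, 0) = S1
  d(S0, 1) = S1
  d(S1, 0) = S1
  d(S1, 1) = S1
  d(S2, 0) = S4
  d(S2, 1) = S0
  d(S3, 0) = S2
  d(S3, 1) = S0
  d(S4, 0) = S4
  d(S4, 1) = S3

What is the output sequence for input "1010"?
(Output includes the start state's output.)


Start: S0 (output Z)
  --1--> S1 (output X)
  --0--> S1 (output X)
  --1--> S1 (output X)
  --0--> S1 (output X)

"ZXXXX"


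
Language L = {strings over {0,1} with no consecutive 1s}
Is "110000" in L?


'11' occurs at index 0

No, "110000" is not in L


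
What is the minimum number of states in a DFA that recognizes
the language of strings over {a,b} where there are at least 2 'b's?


States: count = 0, 1, ..., 1, and a final '>= 2' state.
Total: 2 + 1 = 3. Accept = '>= 2' state.

3


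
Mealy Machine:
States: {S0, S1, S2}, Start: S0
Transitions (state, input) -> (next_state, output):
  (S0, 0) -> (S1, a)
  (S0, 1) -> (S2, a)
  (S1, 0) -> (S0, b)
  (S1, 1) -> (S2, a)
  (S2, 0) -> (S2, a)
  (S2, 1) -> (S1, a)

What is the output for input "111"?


Step-by-step:
  (S0, 1) -> (S2, a)
  (S2, 1) -> (S1, a)
  (S1, 1) -> (S2, a)

"aaa"


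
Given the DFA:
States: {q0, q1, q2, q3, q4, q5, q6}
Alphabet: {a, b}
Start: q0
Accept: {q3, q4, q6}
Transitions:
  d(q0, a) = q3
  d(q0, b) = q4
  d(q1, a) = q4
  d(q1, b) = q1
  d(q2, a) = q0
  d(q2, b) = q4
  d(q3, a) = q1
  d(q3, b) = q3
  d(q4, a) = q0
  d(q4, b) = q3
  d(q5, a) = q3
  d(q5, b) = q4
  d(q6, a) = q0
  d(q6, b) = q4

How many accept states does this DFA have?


Accept states listed: {q3, q4, q6}
Counting: q3(1) q4(2) q6(3)

3


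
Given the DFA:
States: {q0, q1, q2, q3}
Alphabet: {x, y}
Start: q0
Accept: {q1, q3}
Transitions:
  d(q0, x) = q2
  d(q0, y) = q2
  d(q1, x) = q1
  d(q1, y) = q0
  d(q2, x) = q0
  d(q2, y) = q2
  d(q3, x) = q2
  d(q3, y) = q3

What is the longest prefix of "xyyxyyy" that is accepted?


Run the DFA, marking each prefix where the state is accepting:
  "" -> q0 [reject]
  "x" -> q2 [reject]
  "xy" -> q2 [reject]
  "xyy" -> q2 [reject]
  "xyyx" -> q0 [reject]
  "xyyxy" -> q2 [reject]
  "xyyxyy" -> q2 [reject]
  "xyyxyyy" -> q2 [reject]

No prefix is accepted


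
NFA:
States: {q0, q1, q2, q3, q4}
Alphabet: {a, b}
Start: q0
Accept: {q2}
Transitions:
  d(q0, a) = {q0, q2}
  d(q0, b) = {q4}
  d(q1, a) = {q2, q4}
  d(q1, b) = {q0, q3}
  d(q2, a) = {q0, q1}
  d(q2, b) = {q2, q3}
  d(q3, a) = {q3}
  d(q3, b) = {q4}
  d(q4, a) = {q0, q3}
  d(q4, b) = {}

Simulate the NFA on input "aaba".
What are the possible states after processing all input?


Start: {q0}
  --a--> {q0, q2}
  --a--> {q0, q1, q2}
  --b--> {q0, q2, q3, q4}
  --a--> {q0, q1, q2, q3}

{q0, q1, q2, q3}


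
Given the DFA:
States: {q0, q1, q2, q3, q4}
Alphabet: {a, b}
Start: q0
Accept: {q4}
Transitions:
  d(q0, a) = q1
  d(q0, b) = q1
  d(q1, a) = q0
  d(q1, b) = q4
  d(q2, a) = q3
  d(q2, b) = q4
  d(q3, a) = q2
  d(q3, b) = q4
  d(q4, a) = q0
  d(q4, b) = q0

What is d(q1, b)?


Looking up transition d(q1, b)

q4


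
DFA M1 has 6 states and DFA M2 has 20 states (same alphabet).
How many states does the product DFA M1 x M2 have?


Product construction pairs every M1 state with every M2 state.
6 * 20 = 120

120


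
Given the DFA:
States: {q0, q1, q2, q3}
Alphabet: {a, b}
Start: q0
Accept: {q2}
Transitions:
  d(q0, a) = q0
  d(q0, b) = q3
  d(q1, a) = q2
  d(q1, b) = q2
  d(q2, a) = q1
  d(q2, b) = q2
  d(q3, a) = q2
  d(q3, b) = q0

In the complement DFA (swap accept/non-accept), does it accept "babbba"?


Trace: q0 -> q3 -> q2 -> q2 -> q2 -> q2 -> q1
Final: q1
Original accept: {q2}
Complement: q1 is not in original accept

Yes, complement accepts (original rejects)


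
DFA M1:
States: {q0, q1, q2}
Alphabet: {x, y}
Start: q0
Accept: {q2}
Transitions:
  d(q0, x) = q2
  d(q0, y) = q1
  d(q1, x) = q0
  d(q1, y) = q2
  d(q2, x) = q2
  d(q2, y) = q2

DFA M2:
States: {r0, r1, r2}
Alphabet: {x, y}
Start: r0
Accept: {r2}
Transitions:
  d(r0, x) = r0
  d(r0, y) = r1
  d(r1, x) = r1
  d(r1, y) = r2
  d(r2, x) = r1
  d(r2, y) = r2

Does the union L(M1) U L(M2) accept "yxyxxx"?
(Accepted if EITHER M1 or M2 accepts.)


M1: final=q2 accepted=True
M2: final=r1 accepted=False

Yes, union accepts


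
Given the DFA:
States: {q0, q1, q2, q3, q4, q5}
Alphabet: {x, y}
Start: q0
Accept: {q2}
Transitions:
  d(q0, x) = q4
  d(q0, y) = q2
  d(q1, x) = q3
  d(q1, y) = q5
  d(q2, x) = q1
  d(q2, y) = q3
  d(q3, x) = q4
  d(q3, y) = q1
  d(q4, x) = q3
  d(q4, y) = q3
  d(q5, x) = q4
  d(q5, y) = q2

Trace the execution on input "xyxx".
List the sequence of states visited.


Input: xyxx
d(q0, x) = q4
d(q4, y) = q3
d(q3, x) = q4
d(q4, x) = q3


q0 -> q4 -> q3 -> q4 -> q3


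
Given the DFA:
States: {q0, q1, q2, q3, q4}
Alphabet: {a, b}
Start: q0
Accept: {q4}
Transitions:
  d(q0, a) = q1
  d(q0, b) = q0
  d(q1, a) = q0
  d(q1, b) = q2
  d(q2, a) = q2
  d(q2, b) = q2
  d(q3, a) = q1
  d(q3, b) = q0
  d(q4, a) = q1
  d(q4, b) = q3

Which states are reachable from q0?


BFS from q0:
  layer 0: {q0}
  layer 1: {q1}
  layer 2: {q2}

{q0, q1, q2}


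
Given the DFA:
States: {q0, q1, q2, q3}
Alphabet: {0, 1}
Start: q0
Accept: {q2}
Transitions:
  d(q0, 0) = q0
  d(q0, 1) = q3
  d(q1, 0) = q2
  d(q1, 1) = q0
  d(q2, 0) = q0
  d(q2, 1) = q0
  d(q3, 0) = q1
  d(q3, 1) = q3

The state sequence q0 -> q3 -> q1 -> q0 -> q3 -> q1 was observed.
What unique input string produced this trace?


Trace back each transition to find the symbol:
  q0 --[1]--> q3
  q3 --[0]--> q1
  q1 --[1]--> q0
  q0 --[1]--> q3
  q3 --[0]--> q1

"10110"


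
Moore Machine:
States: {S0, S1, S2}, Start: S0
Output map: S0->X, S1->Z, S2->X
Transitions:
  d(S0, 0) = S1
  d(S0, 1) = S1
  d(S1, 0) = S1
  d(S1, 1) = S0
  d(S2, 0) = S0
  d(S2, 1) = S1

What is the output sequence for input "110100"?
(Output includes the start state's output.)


Start: S0 (output X)
  --1--> S1 (output Z)
  --1--> S0 (output X)
  --0--> S1 (output Z)
  --1--> S0 (output X)
  --0--> S1 (output Z)
  --0--> S1 (output Z)

"XZXZXZZ"


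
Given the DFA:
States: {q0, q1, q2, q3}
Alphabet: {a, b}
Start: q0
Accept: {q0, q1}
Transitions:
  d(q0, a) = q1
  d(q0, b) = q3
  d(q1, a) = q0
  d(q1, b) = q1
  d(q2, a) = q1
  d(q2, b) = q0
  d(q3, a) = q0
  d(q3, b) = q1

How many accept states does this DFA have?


Accept states listed: {q0, q1}
Counting: q0(1) q1(2)

2


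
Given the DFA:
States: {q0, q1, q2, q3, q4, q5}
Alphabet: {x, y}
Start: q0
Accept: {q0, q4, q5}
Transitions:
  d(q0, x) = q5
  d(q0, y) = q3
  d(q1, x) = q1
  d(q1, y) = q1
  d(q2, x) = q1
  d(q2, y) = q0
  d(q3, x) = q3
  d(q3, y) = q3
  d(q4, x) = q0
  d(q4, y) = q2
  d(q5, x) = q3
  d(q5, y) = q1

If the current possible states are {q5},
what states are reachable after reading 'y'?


Apply transition on 'y' from each current state:
  d(q5, y) = q1

{q1}


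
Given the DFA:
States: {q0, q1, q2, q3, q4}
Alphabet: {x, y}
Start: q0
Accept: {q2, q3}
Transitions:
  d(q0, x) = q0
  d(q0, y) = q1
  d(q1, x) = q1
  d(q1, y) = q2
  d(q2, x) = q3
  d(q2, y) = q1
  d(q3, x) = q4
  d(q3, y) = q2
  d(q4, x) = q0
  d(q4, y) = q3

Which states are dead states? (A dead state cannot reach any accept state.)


Forward reachability from each state:
  q0 -> reaches accept state q2 (live)
  q1 -> reaches accept state q2 (live)
  q2 -> reaches accept state q2 (live)
  q3 -> reaches accept state q2 (live)
  q4 -> reaches accept state q2 (live)

None (all states can reach an accept state)


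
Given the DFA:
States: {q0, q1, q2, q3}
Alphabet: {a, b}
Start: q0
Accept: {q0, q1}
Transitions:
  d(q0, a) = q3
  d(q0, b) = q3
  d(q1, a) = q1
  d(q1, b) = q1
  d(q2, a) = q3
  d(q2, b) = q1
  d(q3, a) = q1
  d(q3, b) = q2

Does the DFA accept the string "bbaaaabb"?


Trace: q0 -> q3 -> q2 -> q3 -> q1 -> q1 -> q1 -> q1 -> q1
Final state: q1
Accept states: {q0, q1}

Yes, accepted (final state q1 is an accept state)


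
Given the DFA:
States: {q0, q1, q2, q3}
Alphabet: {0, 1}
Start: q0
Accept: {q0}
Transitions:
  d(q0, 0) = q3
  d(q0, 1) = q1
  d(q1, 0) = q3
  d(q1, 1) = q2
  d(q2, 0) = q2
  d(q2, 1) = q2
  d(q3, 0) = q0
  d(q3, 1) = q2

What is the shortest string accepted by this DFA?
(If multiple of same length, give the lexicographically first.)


BFS by string length (lex-first path to each state shown):
  len 0: q0<-""
Found accept state at length 0.

"" (empty string)


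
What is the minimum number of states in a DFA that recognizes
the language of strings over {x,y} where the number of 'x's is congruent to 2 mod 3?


States track (count of 'x') mod 3.
Need 3 states: one per remainder 0..2; accept = remainder 2.

3


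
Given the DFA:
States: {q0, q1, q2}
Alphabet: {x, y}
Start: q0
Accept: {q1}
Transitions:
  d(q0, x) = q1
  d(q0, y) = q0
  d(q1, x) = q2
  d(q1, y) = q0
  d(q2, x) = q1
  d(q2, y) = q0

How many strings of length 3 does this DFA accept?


Enumerating all length-3 strings:
  "xxx" -> q1 [accept]
  "xxy" -> q0 [reject]
  "xyx" -> q1 [accept]
  "xyy" -> q0 [reject]
  "yxx" -> q2 [reject]
  "yxy" -> q0 [reject]
  "yyx" -> q1 [accept]
  "yyy" -> q0 [reject]

3 out of 8


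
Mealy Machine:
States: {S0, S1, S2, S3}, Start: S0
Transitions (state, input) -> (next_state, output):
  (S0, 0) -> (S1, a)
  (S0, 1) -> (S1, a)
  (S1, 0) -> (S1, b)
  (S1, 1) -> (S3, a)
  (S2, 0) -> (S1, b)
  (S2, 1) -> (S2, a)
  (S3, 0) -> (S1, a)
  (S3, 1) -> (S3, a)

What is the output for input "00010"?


Step-by-step:
  (S0, 0) -> (S1, a)
  (S1, 0) -> (S1, b)
  (S1, 0) -> (S1, b)
  (S1, 1) -> (S3, a)
  (S3, 0) -> (S1, a)

"abbaa"


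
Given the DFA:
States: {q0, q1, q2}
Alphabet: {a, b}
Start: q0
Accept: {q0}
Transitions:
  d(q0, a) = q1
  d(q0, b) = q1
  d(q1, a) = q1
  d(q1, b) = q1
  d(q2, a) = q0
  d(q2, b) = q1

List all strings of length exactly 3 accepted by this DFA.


All strings of length 3: 8 total
Accepted: 0

None


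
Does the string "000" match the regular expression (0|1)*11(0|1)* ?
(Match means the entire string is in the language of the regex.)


|string| = 3; first = '0'; last = '0'

No, "000" does not match (0|1)*11(0|1)*


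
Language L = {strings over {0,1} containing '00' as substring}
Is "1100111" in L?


'00' occurs at index 2

Yes, "1100111" is in L


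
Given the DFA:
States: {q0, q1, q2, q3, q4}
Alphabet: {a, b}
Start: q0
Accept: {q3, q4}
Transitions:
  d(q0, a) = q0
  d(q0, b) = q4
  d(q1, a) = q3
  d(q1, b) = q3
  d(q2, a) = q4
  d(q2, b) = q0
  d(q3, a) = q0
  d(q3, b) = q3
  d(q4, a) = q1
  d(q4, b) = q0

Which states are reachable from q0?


BFS from q0:
  layer 0: {q0}
  layer 1: {q4}
  layer 2: {q1}
  layer 3: {q3}

{q0, q1, q3, q4}


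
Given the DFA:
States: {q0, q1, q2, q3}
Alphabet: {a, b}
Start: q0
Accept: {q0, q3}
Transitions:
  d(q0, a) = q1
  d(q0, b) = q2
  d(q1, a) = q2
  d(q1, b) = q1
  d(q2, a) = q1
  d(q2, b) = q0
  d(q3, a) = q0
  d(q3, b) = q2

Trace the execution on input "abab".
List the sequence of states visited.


Input: abab
d(q0, a) = q1
d(q1, b) = q1
d(q1, a) = q2
d(q2, b) = q0


q0 -> q1 -> q1 -> q2 -> q0


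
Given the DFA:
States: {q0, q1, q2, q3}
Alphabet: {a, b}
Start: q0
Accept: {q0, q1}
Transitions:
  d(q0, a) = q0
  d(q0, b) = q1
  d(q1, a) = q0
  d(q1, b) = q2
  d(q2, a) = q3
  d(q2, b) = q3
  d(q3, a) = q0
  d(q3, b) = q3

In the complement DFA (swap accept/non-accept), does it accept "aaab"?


Trace: q0 -> q0 -> q0 -> q0 -> q1
Final: q1
Original accept: {q0, q1}
Complement: q1 is in original accept

No, complement rejects (original accepts)


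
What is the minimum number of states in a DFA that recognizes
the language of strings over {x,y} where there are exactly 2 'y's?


States: count = 0, 1, ..., 2 (that's 3 states), plus a dead state for count > 2.
Total: 3 + 1 = 4. Accept = count-2 state.

4


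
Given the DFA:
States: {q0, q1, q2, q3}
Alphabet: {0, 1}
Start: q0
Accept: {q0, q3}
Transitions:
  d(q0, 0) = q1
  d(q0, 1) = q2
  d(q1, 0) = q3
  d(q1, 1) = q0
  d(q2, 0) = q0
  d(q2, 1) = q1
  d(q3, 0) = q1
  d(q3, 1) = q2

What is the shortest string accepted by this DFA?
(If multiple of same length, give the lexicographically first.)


BFS by string length (lex-first path to each state shown):
  len 0: q0<-""
Found accept state at length 0.

"" (empty string)


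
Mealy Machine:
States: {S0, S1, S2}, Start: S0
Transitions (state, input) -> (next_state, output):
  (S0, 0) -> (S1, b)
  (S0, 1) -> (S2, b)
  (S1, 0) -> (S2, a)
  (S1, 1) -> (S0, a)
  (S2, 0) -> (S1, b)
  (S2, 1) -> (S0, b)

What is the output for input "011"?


Step-by-step:
  (S0, 0) -> (S1, b)
  (S1, 1) -> (S0, a)
  (S0, 1) -> (S2, b)

"bab"


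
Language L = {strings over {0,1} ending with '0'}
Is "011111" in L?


last symbol = '1'

No, "011111" is not in L


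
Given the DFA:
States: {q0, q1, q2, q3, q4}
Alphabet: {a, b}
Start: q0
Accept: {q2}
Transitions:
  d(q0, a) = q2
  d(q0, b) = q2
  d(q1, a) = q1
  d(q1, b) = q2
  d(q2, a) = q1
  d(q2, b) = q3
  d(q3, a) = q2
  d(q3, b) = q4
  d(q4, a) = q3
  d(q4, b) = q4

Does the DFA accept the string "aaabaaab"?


Trace: q0 -> q2 -> q1 -> q1 -> q2 -> q1 -> q1 -> q1 -> q2
Final state: q2
Accept states: {q2}

Yes, accepted (final state q2 is an accept state)


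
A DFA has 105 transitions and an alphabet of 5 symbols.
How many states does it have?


Each state has exactly one transition per symbol.
states = transitions / |alphabet| = 105 / 5 = 21

21


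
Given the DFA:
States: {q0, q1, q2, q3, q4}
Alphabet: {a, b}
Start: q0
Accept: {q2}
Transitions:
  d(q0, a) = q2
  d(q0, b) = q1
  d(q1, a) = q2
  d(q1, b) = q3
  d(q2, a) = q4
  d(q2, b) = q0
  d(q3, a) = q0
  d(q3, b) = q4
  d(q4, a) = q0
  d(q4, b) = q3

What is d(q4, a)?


Looking up transition d(q4, a)

q0


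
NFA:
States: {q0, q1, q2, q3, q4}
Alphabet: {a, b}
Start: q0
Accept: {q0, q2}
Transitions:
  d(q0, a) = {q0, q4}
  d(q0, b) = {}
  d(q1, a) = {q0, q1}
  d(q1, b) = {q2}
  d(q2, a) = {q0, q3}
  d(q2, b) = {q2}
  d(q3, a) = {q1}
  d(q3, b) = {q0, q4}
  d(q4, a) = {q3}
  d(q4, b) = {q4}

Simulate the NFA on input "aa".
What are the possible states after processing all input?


Start: {q0}
  --a--> {q0, q4}
  --a--> {q0, q3, q4}

{q0, q3, q4}


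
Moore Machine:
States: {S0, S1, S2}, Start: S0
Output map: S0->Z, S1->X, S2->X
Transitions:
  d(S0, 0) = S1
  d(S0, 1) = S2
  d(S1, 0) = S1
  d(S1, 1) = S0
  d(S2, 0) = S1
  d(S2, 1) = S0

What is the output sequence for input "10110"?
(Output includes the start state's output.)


Start: S0 (output Z)
  --1--> S2 (output X)
  --0--> S1 (output X)
  --1--> S0 (output Z)
  --1--> S2 (output X)
  --0--> S1 (output X)

"ZXXZXX"


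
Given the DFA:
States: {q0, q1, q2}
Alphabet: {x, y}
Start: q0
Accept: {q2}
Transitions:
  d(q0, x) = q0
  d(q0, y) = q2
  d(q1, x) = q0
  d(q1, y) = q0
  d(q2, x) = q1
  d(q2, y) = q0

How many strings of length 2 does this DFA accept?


Enumerating all length-2 strings:
  "xx" -> q0 [reject]
  "xy" -> q2 [accept]
  "yx" -> q1 [reject]
  "yy" -> q0 [reject]

1 out of 4


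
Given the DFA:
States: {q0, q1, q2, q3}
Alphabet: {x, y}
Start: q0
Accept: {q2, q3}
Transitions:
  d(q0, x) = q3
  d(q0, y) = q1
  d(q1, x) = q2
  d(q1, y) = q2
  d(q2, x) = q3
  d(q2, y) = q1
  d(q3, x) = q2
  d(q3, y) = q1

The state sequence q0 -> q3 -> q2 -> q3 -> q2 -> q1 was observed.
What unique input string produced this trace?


Trace back each transition to find the symbol:
  q0 --[x]--> q3
  q3 --[x]--> q2
  q2 --[x]--> q3
  q3 --[x]--> q2
  q2 --[y]--> q1

"xxxxy"


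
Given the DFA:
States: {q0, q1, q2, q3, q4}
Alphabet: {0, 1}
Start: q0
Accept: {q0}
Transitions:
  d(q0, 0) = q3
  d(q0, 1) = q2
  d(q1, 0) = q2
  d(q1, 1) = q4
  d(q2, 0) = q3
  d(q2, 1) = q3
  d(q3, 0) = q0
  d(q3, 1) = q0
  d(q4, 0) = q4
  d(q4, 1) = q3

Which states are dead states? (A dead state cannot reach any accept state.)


Forward reachability from each state:
  q0 -> reaches accept state q0 (live)
  q1 -> reaches accept state q0 (live)
  q2 -> reaches accept state q0 (live)
  q3 -> reaches accept state q0 (live)
  q4 -> reaches accept state q0 (live)

None (all states can reach an accept state)


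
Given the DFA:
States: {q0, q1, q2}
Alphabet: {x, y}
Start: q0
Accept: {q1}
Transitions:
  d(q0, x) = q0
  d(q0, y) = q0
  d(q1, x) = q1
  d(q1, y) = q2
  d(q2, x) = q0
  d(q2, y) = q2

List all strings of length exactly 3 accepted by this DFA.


All strings of length 3: 8 total
Accepted: 0

None


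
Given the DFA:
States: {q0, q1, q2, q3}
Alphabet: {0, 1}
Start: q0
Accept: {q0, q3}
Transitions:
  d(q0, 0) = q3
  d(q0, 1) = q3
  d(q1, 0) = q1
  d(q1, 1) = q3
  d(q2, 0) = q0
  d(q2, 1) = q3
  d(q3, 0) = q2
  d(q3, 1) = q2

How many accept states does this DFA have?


Accept states listed: {q0, q3}
Counting: q0(1) q3(2)

2


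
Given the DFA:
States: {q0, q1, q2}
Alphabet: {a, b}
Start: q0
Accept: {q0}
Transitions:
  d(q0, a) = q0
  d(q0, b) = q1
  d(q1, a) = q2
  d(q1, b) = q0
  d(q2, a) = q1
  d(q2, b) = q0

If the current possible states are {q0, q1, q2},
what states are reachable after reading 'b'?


Apply transition on 'b' from each current state:
  d(q0, b) = q1
  d(q1, b) = q0
  d(q2, b) = q0

{q0, q1}


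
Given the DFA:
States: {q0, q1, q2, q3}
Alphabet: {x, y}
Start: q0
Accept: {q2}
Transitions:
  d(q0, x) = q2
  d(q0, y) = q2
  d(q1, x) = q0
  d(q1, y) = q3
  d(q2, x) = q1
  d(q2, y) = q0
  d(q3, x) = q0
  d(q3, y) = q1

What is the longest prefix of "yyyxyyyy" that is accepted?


Run the DFA, marking each prefix where the state is accepting:
  "" -> q0 [reject]
  "y" -> q2 [accept]
  "yy" -> q0 [reject]
  "yyy" -> q2 [accept]
  "yyyx" -> q1 [reject]
  "yyyxy" -> q3 [reject]
  "yyyxyy" -> q1 [reject]
  "yyyxyyy" -> q3 [reject]
  "yyyxyyyy" -> q1 [reject]

"yyy"


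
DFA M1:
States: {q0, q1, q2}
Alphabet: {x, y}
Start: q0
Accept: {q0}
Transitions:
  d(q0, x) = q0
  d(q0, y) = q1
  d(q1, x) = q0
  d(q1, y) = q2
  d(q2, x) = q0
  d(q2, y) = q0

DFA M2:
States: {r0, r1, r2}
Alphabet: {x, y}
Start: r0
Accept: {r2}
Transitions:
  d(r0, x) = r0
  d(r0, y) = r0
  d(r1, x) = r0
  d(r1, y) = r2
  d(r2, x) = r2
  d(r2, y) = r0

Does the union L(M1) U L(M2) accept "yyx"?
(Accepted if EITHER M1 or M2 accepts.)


M1: final=q0 accepted=True
M2: final=r0 accepted=False

Yes, union accepts


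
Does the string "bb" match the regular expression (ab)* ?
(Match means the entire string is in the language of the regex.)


|string| = 2; first = 'b'; last = 'b'

No, "bb" does not match (ab)*


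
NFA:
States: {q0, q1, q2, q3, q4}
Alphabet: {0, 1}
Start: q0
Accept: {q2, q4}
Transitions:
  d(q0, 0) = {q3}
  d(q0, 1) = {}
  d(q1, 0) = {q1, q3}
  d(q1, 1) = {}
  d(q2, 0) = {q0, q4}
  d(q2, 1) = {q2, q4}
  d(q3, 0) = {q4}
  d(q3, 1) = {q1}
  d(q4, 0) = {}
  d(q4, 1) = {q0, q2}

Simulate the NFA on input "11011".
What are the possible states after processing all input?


Start: {q0}
  --1--> {}
  --1--> {}
  --0--> {}
  --1--> {}
  --1--> {}

{} (empty set, no valid transitions)


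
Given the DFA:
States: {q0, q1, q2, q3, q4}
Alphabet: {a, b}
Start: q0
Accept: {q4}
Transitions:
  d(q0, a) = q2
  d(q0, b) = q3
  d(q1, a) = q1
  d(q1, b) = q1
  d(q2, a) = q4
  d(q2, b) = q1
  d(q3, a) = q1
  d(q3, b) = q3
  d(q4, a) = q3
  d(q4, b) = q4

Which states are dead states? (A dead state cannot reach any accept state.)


Forward reachability from each state:
  q0 -> reaches accept state q4 (live)
  q1 -> reaches {q1}, no accept state (dead)
  q2 -> reaches accept state q4 (live)
  q3 -> reaches {q1, q3}, no accept state (dead)
  q4 -> reaches accept state q4 (live)

{q1, q3}


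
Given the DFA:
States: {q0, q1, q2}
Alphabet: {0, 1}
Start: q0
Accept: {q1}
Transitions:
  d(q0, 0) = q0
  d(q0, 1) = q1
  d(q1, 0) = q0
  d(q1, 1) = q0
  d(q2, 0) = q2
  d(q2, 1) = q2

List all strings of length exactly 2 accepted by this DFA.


All strings of length 2: 4 total
Accepted: 1

"01"


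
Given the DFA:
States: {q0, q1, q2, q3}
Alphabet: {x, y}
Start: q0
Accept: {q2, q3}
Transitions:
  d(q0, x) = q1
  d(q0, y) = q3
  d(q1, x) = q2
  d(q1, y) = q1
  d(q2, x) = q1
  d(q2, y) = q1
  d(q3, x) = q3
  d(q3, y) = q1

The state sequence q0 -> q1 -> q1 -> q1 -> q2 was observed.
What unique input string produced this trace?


Trace back each transition to find the symbol:
  q0 --[x]--> q1
  q1 --[y]--> q1
  q1 --[y]--> q1
  q1 --[x]--> q2

"xyyx"


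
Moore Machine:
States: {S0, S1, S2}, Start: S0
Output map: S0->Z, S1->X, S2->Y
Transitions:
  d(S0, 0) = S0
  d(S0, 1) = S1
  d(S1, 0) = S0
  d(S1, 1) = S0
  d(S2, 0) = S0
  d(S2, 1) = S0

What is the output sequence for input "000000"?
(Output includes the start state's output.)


Start: S0 (output Z)
  --0--> S0 (output Z)
  --0--> S0 (output Z)
  --0--> S0 (output Z)
  --0--> S0 (output Z)
  --0--> S0 (output Z)
  --0--> S0 (output Z)

"ZZZZZZZ"


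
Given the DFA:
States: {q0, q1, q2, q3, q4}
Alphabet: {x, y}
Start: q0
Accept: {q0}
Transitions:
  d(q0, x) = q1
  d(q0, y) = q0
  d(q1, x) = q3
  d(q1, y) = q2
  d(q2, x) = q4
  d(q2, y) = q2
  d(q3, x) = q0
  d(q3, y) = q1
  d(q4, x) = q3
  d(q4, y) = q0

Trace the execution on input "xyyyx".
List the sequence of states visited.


Input: xyyyx
d(q0, x) = q1
d(q1, y) = q2
d(q2, y) = q2
d(q2, y) = q2
d(q2, x) = q4


q0 -> q1 -> q2 -> q2 -> q2 -> q4


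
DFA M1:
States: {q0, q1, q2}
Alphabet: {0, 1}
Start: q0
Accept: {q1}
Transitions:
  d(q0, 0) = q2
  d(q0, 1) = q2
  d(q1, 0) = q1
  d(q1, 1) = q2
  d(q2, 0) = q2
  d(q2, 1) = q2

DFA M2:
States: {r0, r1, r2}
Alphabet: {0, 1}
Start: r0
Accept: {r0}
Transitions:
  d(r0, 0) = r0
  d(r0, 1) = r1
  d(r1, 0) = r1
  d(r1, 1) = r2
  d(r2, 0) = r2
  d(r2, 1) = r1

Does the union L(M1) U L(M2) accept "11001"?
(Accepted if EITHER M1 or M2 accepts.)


M1: final=q2 accepted=False
M2: final=r1 accepted=False

No, union rejects (neither accepts)


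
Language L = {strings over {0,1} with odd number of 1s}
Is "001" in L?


count('1') = 1; 1 mod 2 = 1

Yes, "001" is in L


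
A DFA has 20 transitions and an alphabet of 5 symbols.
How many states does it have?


Each state has exactly one transition per symbol.
states = transitions / |alphabet| = 20 / 5 = 4

4


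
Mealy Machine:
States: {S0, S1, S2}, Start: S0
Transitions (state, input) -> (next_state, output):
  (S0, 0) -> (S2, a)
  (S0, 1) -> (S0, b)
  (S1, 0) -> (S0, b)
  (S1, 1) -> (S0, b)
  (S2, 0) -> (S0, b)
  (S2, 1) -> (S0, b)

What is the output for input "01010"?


Step-by-step:
  (S0, 0) -> (S2, a)
  (S2, 1) -> (S0, b)
  (S0, 0) -> (S2, a)
  (S2, 1) -> (S0, b)
  (S0, 0) -> (S2, a)

"ababa"


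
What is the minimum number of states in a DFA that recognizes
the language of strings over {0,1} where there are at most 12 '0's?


States: count = 0, 1, ..., 12 (all accepting; 13 states), plus a dead state for count > 12.
Total: 13 + 1 = 14.

14


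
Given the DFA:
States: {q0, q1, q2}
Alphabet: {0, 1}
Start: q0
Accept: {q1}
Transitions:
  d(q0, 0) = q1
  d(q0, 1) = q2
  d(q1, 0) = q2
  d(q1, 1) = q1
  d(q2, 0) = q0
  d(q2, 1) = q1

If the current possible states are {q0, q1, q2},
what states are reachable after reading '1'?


Apply transition on '1' from each current state:
  d(q0, 1) = q2
  d(q1, 1) = q1
  d(q2, 1) = q1

{q1, q2}


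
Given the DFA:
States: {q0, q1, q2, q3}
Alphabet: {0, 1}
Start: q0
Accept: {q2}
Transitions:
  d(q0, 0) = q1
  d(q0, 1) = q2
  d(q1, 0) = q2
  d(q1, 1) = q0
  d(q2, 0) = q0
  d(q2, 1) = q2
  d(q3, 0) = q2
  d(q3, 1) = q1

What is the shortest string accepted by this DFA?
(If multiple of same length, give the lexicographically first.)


BFS by string length (lex-first path to each state shown):
  len 0: q0<-""
  len 1: q1<-"0", q2<-"1"
Found accept state at length 1.

"1"


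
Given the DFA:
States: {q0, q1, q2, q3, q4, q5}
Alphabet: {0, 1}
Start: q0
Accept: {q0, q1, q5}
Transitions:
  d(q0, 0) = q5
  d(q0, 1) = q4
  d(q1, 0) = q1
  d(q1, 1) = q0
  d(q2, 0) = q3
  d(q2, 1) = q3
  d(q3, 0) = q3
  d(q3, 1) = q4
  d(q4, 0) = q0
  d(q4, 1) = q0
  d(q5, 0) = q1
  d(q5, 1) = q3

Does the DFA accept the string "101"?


Trace: q0 -> q4 -> q0 -> q4
Final state: q4
Accept states: {q0, q1, q5}

No, rejected (final state q4 is not an accept state)


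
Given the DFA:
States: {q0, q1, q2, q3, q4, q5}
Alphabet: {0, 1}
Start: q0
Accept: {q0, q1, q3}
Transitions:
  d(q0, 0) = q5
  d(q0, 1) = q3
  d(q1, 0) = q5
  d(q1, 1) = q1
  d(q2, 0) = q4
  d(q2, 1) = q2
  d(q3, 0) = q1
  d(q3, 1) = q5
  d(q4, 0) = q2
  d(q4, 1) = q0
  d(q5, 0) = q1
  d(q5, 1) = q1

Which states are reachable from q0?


BFS from q0:
  layer 0: {q0}
  layer 1: {q3, q5}
  layer 2: {q1}

{q0, q1, q3, q5}


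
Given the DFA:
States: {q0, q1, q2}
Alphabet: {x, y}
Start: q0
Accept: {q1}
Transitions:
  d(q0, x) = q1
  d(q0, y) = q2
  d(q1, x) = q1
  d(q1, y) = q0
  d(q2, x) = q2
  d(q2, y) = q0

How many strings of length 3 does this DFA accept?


Enumerating all length-3 strings:
  "xxx" -> q1 [accept]
  "xxy" -> q0 [reject]
  "xyx" -> q1 [accept]
  "xyy" -> q2 [reject]
  "yxx" -> q2 [reject]
  "yxy" -> q0 [reject]
  "yyx" -> q1 [accept]
  "yyy" -> q2 [reject]

3 out of 8


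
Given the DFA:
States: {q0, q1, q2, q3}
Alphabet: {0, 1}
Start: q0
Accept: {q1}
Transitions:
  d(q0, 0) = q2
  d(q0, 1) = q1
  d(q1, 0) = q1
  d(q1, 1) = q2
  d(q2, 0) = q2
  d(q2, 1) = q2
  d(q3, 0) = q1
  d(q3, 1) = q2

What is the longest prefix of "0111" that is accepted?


Run the DFA, marking each prefix where the state is accepting:
  "" -> q0 [reject]
  "0" -> q2 [reject]
  "01" -> q2 [reject]
  "011" -> q2 [reject]
  "0111" -> q2 [reject]

No prefix is accepted


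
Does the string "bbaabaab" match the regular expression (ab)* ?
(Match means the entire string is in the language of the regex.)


|string| = 8; first = 'b'; last = 'b'

No, "bbaabaab" does not match (ab)*


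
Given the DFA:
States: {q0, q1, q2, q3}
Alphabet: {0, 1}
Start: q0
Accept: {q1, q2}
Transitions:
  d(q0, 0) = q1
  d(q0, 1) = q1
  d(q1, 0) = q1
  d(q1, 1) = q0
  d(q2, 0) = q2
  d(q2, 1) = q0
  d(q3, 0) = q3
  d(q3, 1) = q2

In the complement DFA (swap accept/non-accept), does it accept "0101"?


Trace: q0 -> q1 -> q0 -> q1 -> q0
Final: q0
Original accept: {q1, q2}
Complement: q0 is not in original accept

Yes, complement accepts (original rejects)


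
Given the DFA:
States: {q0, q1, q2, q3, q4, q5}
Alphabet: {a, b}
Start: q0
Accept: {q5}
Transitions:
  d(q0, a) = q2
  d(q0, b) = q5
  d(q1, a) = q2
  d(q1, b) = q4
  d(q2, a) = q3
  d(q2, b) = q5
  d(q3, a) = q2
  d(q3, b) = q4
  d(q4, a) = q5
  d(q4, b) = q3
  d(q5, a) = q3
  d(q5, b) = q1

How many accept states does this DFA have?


Accept states listed: {q5}
Counting: q5(1)

1


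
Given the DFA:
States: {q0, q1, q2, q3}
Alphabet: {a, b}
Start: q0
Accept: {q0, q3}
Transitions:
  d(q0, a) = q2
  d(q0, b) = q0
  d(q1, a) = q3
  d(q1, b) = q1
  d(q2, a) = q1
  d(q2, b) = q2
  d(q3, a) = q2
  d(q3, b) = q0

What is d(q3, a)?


Looking up transition d(q3, a)

q2


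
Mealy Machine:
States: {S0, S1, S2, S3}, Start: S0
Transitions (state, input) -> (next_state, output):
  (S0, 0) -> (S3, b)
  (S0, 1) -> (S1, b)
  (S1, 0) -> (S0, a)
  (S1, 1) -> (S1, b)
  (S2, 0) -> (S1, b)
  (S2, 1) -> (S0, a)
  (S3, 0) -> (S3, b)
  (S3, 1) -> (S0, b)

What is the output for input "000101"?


Step-by-step:
  (S0, 0) -> (S3, b)
  (S3, 0) -> (S3, b)
  (S3, 0) -> (S3, b)
  (S3, 1) -> (S0, b)
  (S0, 0) -> (S3, b)
  (S3, 1) -> (S0, b)

"bbbbbb"


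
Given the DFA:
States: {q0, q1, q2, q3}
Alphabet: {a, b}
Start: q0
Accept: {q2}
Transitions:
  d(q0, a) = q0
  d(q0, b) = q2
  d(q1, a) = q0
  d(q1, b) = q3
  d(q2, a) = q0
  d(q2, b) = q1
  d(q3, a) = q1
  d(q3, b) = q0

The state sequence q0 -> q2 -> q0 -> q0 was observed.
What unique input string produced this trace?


Trace back each transition to find the symbol:
  q0 --[b]--> q2
  q2 --[a]--> q0
  q0 --[a]--> q0

"baa"


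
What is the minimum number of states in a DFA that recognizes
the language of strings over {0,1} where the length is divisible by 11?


States track (length) mod 11.
Need 11 states: one per remainder 0..10; accept = remainder 0.

11


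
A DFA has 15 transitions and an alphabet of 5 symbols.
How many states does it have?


Each state has exactly one transition per symbol.
states = transitions / |alphabet| = 15 / 5 = 3

3


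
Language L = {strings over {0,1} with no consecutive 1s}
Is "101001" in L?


'11' does not occur

Yes, "101001" is in L


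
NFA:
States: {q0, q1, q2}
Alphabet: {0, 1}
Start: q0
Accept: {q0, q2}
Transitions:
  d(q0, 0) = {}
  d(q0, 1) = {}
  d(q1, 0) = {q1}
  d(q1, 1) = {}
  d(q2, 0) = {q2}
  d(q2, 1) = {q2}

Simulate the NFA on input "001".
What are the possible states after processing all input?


Start: {q0}
  --0--> {}
  --0--> {}
  --1--> {}

{} (empty set, no valid transitions)
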